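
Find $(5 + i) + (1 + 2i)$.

(5 + 1) + (1 + 2)i = 6 + 3i


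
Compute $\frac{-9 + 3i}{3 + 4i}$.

Multiply numerator and denominator by conjugate (3 - 4i):
= (-9 + 3i)(3 - 4i) / (3^2 + 4^2)
= (-15 + 45i) / 25
Divide through by 5: (-3 + 9i) / 5
= -3/5 + (9/5)i


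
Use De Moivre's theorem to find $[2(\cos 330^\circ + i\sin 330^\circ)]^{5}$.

By De Moivre: z^n = r^n(cos(nθ) + i sin(nθ))
= 2^5(cos(5*330°) + i sin(5*330°))
= 32(cos 210° + i sin 210°)
= -16*sqrt(3) - 16i


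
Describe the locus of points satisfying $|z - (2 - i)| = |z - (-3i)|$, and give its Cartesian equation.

|z - z1| = |z - z2| means z is equidistant from z1 and z2,
i.e. the perpendicular bisector of the segment from (2, -1) to (0, -3) (midpoint (1, -2)).
With z = x + yi, square both sides:
(x - 2)^2 + (y - (-1))^2 = (x - 0)^2 + (y - (-3))^2
The x^2 and y^2 terms cancel: -4x + (-4)y = 9 - 5 = 4
Simplify: x + y = -1
Locus: Perpendicular bisector of the segment from (2, -1) to (0, -3): the line x + y = -1


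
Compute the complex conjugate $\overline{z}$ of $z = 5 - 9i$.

If z = a + bi, then conjugate(z) = a - bi
conjugate(5 - 9i) = 5 + 9i


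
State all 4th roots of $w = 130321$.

|w| = 130321, arg(w) = 0°
Root modulus = 130321^(1/4) = 19
Root arguments: θ_k = (0° + 360°k)/4 for k = 0, 1, ..., 3
Roots: 19, 19i, -19, -19i


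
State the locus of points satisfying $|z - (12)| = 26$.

|z - z0| = r describes a circle centered at z0 with radius r
Here z0 = 12 and r = 26
Locus: Circle centered at (12, 0) with radius 26


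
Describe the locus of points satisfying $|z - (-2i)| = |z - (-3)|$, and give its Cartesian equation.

|z - z1| = |z - z2| means z is equidistant from z1 and z2,
i.e. the perpendicular bisector of the segment from (0, -2) to (-3, 0) (midpoint (-3/2, -1)).
With z = x + yi, square both sides:
(x - 0)^2 + (y - (-2))^2 = (x - (-3))^2 + (y - 0)^2
The x^2 and y^2 terms cancel: -6x + 4y = 9 - 4 = 5
Simplify: 6x - 4y = -5
Locus: Perpendicular bisector of the segment from (0, -2) to (-3, 0): the line 6x - 4y = -5


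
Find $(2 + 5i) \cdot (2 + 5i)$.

(a1*a2 - b1*b2) + (a1*b2 + b1*a2)i
= (4 - 25) + (10 + 10)i
= -21 + 20i


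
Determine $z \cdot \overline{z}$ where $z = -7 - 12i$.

z * conjugate(z) = |z|^2 = a^2 + b^2
= (-7)^2 + (-12)^2 = 193


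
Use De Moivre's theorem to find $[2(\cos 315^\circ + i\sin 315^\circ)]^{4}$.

By De Moivre: z^n = r^n(cos(nθ) + i sin(nθ))
= 2^4(cos(4*315°) + i sin(4*315°))
= 16(cos 180° + i sin 180°)
= -16


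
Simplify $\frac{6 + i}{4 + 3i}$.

Multiply numerator and denominator by conjugate (4 - 3i):
= (6 + i)(4 - 3i) / (4^2 + 3^2)
= (27 - 14i) / 25
= 27/25 - (14/25)i


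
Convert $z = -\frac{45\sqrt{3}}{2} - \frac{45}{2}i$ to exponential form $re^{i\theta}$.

r = |z| = sqrt((-45*sqrt(3)/2)^2 + (-45/2)^2) = sqrt(6075/4 + 2025/4) = sqrt(2025) = 45
θ = arctan(b/a) = arctan(-22.5/-38.9711) (quadrant-adjusted) = 210° = 7π/6
z = 45e^(i*7π/6)


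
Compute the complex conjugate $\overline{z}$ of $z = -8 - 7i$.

If z = a + bi, then conjugate(z) = a - bi
conjugate(-8 - 7i) = -8 + 7i


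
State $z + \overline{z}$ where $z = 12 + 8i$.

z + conjugate(z) = (a + bi) + (a - bi) = 2a
= 2 * 12 = 24


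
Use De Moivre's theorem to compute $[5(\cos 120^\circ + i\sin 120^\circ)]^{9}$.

By De Moivre: z^n = r^n(cos(nθ) + i sin(nθ))
= 5^9(cos(9*120°) + i sin(9*120°))
= 1953125(cos 0° + i sin 0°)
= 1953125


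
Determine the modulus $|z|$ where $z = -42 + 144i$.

|z| = sqrt(a^2 + b^2) = sqrt((-42)^2 + 144^2) = sqrt(22500) = 150


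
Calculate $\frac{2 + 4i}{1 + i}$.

Multiply numerator and denominator by conjugate (1 - i):
= (2 + 4i)(1 - i) / (1^2 + 1^2)
= (6 + 2i) / 2
= 3 + i


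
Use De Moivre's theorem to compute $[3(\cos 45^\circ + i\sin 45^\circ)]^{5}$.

By De Moivre: z^n = r^n(cos(nθ) + i sin(nθ))
= 3^5(cos(5*45°) + i sin(5*45°))
= 243(cos 225° + i sin 225°)
= -243*sqrt(2)/2 - (243*sqrt(2)/2)i


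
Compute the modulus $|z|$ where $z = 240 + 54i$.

|z| = sqrt(a^2 + b^2) = sqrt(240^2 + 54^2) = sqrt(60516) = 246


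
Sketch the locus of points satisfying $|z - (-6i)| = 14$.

|z - z0| = r describes a circle centered at z0 with radius r
Here z0 = -6i and r = 14
Locus: Circle centered at (0, -6) with radius 14


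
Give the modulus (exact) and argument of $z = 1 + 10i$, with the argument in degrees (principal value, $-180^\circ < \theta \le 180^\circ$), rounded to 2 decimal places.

|z| = sqrt(1^2 + 10^2) = sqrt(101)
arg(z) = arctan(b/a) = arctan(10/1) (quadrant-adjusted) = 84.29°


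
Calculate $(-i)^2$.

(a + bi)^2 = a^2 - b^2 + 2abi
= 0^2 - (-1)^2 + 2*0*(-1)i
= -1


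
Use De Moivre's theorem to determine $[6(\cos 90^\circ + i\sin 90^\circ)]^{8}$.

By De Moivre: z^n = r^n(cos(nθ) + i sin(nθ))
= 6^8(cos(8*90°) + i sin(8*90°))
= 1679616(cos 0° + i sin 0°)
= 1679616


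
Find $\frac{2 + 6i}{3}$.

Divisor is real, so divide each part by 3:
= 2/3 + 2i


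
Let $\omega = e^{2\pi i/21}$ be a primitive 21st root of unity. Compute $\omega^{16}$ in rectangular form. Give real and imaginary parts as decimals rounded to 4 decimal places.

ω^16 = e^(2πi·16/21) = e^(i·32π/21)
= cos(32π/21) + i sin(32π/21)
= 0.0747 - 0.9972i


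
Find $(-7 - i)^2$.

(a + bi)^2 = a^2 - b^2 + 2abi
= (-7)^2 - (-1)^2 + 2*(-7)*(-1)i
= 48 + 14i


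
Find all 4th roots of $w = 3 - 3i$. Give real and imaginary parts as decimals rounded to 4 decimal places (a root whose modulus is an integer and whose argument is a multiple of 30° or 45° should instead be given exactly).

|w| = sqrt(18) ≈ 4.242641, arg(w) = 315°
Root modulus = sqrt(18)^(1/4) ≈ 1.435189
Root arguments: θ_k = (315° + 360°k)/4 for k = 0, 1, ..., 3
Compute each root as (root modulus)(cos θ_k + i sin θ_k) using full-precision intermediates, then round to 4 decimal places.
Roots: 0.2800 + 1.4076i, -1.4076 + 0.2800i, -0.2800 - 1.4076i, 1.4076 - 0.2800i


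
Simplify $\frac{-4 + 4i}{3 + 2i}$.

Multiply numerator and denominator by conjugate (3 - 2i):
= (-4 + 4i)(3 - 2i) / (3^2 + 2^2)
= (-4 + 20i) / 13
= -4/13 + (20/13)i


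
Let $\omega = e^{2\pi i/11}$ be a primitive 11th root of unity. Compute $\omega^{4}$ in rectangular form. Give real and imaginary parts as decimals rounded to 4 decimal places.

ω^4 = e^(2πi·4/11) = e^(i·8π/11)
= cos(8π/11) + i sin(8π/11)
= -0.6549 + 0.7557i


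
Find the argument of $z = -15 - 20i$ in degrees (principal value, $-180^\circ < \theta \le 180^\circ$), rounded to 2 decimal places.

θ = arctan(b/a) = arctan(-20/-15) (quadrant-adjusted) = -126.87°


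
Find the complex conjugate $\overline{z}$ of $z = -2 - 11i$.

If z = a + bi, then conjugate(z) = a - bi
conjugate(-2 - 11i) = -2 + 11i


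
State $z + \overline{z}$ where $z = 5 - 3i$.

z + conjugate(z) = (a + bi) + (a - bi) = 2a
= 2 * 5 = 10


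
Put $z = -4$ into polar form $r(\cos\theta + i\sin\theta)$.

r = |z| = sqrt(a^2 + b^2) = sqrt((-4)^2 + (0)^2) = sqrt(16 + 0) = sqrt(16) = 4
b = 0 and a < 0, so z lies on the negative real axis: θ = 180°
z = 4(cos 180° + i sin 180°)


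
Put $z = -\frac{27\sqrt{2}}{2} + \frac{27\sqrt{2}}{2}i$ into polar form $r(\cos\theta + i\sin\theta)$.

r = |z| = sqrt(a^2 + b^2) = sqrt((-27*sqrt(2)/2)^2 + (27*sqrt(2)/2)^2) = sqrt(729/2 + 729/2) = sqrt(729) = 27
θ = arctan(b/a) = arctan(19.0919/-19.0919) (quadrant-adjusted) = 135°
z = 27(cos 135° + i sin 135°)


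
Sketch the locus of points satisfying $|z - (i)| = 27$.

|z - z0| = r describes a circle centered at z0 with radius r
Here z0 = i and r = 27
Locus: Circle centered at (0, 1) with radius 27


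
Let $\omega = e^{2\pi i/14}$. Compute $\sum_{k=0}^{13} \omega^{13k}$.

Let ζ = ω^13 = e^(2πi·13/14). Since 14 ∤ 13, ζ ≠ 1.
Sum = Σ_{k=0}^{13} ζ^k = (ζ^14 - 1)/(ζ - 1) = (ω^{13·14} - 1)/(ζ - 1) = (1 - 1)/(ζ - 1) = 0


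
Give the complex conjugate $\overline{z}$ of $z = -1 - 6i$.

If z = a + bi, then conjugate(z) = a - bi
conjugate(-1 - 6i) = -1 + 6i


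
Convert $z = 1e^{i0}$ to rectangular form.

a = r cos θ = 1 * 1 = 1
b = r sin θ = 1 * 0 = 0
z = 1


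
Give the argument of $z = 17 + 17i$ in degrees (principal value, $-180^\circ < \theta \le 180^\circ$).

θ = arctan(b/a) = arctan(17/17) (quadrant-adjusted) = 45°


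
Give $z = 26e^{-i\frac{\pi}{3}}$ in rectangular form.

a = r cos θ = 26 * 1/2 = 13
b = r sin θ = 26 * -sqrt(3)/2 = -13*sqrt(3)
z = 13 - 13*sqrt(3)i


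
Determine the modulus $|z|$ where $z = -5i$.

|z| = sqrt(a^2 + b^2) = sqrt(0^2 + (-5)^2) = sqrt(25) = 5


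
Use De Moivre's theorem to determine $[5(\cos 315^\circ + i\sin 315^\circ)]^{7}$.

By De Moivre: z^n = r^n(cos(nθ) + i sin(nθ))
= 5^7(cos(7*315°) + i sin(7*315°))
= 78125(cos 45° + i sin 45°)
= 78125*sqrt(2)/2 + (78125*sqrt(2)/2)i


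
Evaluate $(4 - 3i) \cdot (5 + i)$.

(a1*a2 - b1*b2) + (a1*b2 + b1*a2)i
= (20 - (-3)) + (4 + (-15))i
= 23 - 11i


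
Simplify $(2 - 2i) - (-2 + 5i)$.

(2 - (-2)) + (-2 - 5)i = 4 - 7i


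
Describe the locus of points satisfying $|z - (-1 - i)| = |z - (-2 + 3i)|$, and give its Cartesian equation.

|z - z1| = |z - z2| means z is equidistant from z1 and z2,
i.e. the perpendicular bisector of the segment from (-1, -1) to (-2, 3) (midpoint (-3/2, 1)).
With z = x + yi, square both sides:
(x - (-1))^2 + (y - (-1))^2 = (x - (-2))^2 + (y - 3)^2
The x^2 and y^2 terms cancel: -2x + 8y = 13 - 2 = 11
Simplify: 2x - 8y = -11
Locus: Perpendicular bisector of the segment from (-1, -1) to (-2, 3): the line 2x - 8y = -11


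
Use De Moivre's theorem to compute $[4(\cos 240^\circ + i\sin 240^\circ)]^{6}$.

By De Moivre: z^n = r^n(cos(nθ) + i sin(nθ))
= 4^6(cos(6*240°) + i sin(6*240°))
= 4096(cos 0° + i sin 0°)
= 4096


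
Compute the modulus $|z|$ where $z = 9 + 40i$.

|z| = sqrt(a^2 + b^2) = sqrt(9^2 + 40^2) = sqrt(1681) = 41


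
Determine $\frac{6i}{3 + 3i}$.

Multiply numerator and denominator by conjugate (3 - 3i):
= (6i)(3 - 3i) / (3^2 + 3^2)
= (18 + 18i) / 18
= 1 + i


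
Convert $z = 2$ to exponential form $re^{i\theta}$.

r = |z| = sqrt((2)^2 + (0)^2) = sqrt(4 + 0) = sqrt(4) = 2
b = 0 and a > 0, so z lies on the positive real axis: θ = 0
z = 2e^(i*0) = 2


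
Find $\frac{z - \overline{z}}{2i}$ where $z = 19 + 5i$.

z - conjugate(z) = 2bi
(z - conjugate(z))/(2i) = 2bi/(2i) = b = 5


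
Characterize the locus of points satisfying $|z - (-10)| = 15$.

|z - z0| = r describes a circle centered at z0 with radius r
Here z0 = -10 and r = 15
Locus: Circle centered at (-10, 0) with radius 15


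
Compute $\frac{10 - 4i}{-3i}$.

Multiply numerator and denominator by conjugate (3i):
= (10 - 4i)(3i) / (0^2 + (-3)^2)
= (12 + 30i) / 9
Divide through by 3: (4 + 10i) / 3
= 4/3 + (10/3)i


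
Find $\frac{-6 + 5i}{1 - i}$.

Multiply numerator and denominator by conjugate (1 + i):
= (-6 + 5i)(1 + i) / (1^2 + (-1)^2)
= (-11 - i) / 2
= -11/2 - (1/2)i


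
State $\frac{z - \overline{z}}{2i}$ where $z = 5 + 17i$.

z - conjugate(z) = 2bi
(z - conjugate(z))/(2i) = 2bi/(2i) = b = 17


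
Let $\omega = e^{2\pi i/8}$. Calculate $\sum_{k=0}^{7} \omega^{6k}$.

Let ζ = ω^6 = e^(2πi·6/8). Since 8 ∤ 6, ζ ≠ 1.
Sum = Σ_{k=0}^{7} ζ^k = (ζ^8 - 1)/(ζ - 1) = (ω^{6·8} - 1)/(ζ - 1) = (1 - 1)/(ζ - 1) = 0


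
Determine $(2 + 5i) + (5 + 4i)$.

(2 + 5) + (5 + 4)i = 7 + 9i


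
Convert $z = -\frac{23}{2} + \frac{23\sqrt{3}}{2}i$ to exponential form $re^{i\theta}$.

r = |z| = sqrt((-23/2)^2 + (23*sqrt(3)/2)^2) = sqrt(529/4 + 1587/4) = sqrt(529) = 23
θ = arctan(b/a) = arctan(19.9186/-11.5) (quadrant-adjusted) = 120° = 2π/3
z = 23e^(i*2π/3)


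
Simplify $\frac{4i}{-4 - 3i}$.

Multiply numerator and denominator by conjugate (-4 + 3i):
= (4i)(-4 + 3i) / ((-4)^2 + (-3)^2)
= (-12 - 16i) / 25
= -12/25 - (16/25)i


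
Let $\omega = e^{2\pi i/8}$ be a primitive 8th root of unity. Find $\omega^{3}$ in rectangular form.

ω^3 = e^(2πi·3/8) = e^(i·3π/4)
= cos(3π/4) + i sin(3π/4)
= -sqrt(2)/2 + (sqrt(2)/2)i


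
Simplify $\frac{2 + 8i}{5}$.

Divisor is real, so divide each part by 5:
= 2/5 + (8/5)i


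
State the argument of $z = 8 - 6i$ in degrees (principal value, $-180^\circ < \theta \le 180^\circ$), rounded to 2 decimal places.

θ = arctan(b/a) = arctan(-6/8) (quadrant-adjusted) = -36.87°


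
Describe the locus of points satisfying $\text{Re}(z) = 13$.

Re(z) = x where z = x + yi; the equation x = 13 is satisfied by all points with that x-coordinate
Locus: Vertical line x = 13


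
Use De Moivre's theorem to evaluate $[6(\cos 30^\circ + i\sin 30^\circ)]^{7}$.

By De Moivre: z^n = r^n(cos(nθ) + i sin(nθ))
= 6^7(cos(7*30°) + i sin(7*30°))
= 279936(cos 210° + i sin 210°)
= -139968*sqrt(3) - 139968i


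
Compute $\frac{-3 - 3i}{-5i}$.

Multiply numerator and denominator by conjugate (5i):
= (-3 - 3i)(5i) / (0^2 + (-5)^2)
= (15 - 15i) / 25
Divide through by 5: (3 - 3i) / 5
= 3/5 - (3/5)i


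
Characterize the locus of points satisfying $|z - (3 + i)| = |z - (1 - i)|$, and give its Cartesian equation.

|z - z1| = |z - z2| means z is equidistant from z1 and z2,
i.e. the perpendicular bisector of the segment from (3, 1) to (1, -1) (midpoint (2, 0)).
With z = x + yi, square both sides:
(x - 3)^2 + (y - 1)^2 = (x - 1)^2 + (y - (-1))^2
The x^2 and y^2 terms cancel: -4x + (-4)y = 2 - 10 = -8
Simplify: x + y = 2
Locus: Perpendicular bisector of the segment from (3, 1) to (1, -1): the line x + y = 2


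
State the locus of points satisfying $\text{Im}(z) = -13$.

Im(z) = y where z = x + yi; the equation y = -13 is satisfied by all points with that y-coordinate
Locus: Horizontal line y = -13


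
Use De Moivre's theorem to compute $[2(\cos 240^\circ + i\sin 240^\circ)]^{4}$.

By De Moivre: z^n = r^n(cos(nθ) + i sin(nθ))
= 2^4(cos(4*240°) + i sin(4*240°))
= 16(cos 240° + i sin 240°)
= -8 - 8*sqrt(3)i


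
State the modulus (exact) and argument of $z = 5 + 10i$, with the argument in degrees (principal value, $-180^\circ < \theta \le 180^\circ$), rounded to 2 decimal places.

|z| = sqrt(5^2 + 10^2) = sqrt(125)
arg(z) = arctan(b/a) = arctan(10/5) (quadrant-adjusted) = 63.43°


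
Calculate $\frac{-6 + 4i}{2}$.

Divisor is real, so divide each part by 2:
= -3 + 2i


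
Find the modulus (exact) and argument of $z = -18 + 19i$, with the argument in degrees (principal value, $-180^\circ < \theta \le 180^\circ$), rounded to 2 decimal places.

|z| = sqrt((-18)^2 + 19^2) = sqrt(685)
arg(z) = arctan(b/a) = arctan(19/-18) (quadrant-adjusted) = 133.45°


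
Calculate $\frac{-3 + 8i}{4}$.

Divisor is real, so divide each part by 4:
= -3/4 + 2i


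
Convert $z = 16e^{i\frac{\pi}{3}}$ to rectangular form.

a = r cos θ = 16 * 1/2 = 8
b = r sin θ = 16 * sqrt(3)/2 = 8*sqrt(3)
z = 8 + 8*sqrt(3)i


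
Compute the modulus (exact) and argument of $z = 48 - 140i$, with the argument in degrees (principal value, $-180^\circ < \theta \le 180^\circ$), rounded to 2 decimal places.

|z| = sqrt(48^2 + (-140)^2) = 148
arg(z) = arctan(b/a) = arctan(-140/48) (quadrant-adjusted) = -71.08°


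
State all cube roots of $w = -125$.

|w| = 125, arg(w) = 180°
Root modulus = 125^(1/3) = 5
Root arguments: θ_k = (180° + 360°k)/3 for k = 0, 1, ..., 2
Roots: 5/2 + (5*sqrt(3)/2)i, -5, 5/2 - (5*sqrt(3)/2)i


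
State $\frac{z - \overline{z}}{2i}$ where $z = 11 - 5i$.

z - conjugate(z) = 2bi
(z - conjugate(z))/(2i) = 2bi/(2i) = b = -5


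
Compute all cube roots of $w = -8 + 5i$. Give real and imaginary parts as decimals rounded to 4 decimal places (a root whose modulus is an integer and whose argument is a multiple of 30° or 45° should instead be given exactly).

|w| = sqrt(89) ≈ 9.433981, arg(w) ≈ 147.994617°
Root modulus = sqrt(89)^(1/3) ≈ 2.112994
Root arguments: θ_k = (arg(w) + 360°k)/3 for k = 0, 1, ..., 2
Compute each root as (root modulus)(cos θ_k + i sin θ_k) using full-precision intermediates, then round to 4 decimal places.
Roots: 1.3770 + 1.6027i, -2.0765 + 0.3912i, 0.6995 - 1.9939i


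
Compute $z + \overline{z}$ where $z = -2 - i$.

z + conjugate(z) = (a + bi) + (a - bi) = 2a
= 2 * (-2) = -4


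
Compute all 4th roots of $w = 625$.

|w| = 625, arg(w) = 0°
Root modulus = 625^(1/4) = 5
Root arguments: θ_k = (0° + 360°k)/4 for k = 0, 1, ..., 3
Roots: 5, 5i, -5, -5i


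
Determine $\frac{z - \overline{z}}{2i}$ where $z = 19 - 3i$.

z - conjugate(z) = 2bi
(z - conjugate(z))/(2i) = 2bi/(2i) = b = -3


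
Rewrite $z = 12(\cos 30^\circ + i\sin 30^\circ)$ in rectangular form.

a = r cos θ = 12 * sqrt(3)/2 = 6*sqrt(3)
b = r sin θ = 12 * 1/2 = 6
z = 6*sqrt(3) + 6i


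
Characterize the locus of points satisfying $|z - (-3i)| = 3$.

|z - z0| = r describes a circle centered at z0 with radius r
Here z0 = -3i and r = 3
Locus: Circle centered at (0, -3) with radius 3


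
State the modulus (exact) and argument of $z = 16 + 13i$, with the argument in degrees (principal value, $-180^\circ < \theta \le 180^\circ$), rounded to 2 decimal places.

|z| = sqrt(16^2 + 13^2) = sqrt(425)
arg(z) = arctan(b/a) = arctan(13/16) (quadrant-adjusted) = 39.09°


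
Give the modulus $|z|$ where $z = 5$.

|z| = sqrt(a^2 + b^2) = sqrt(5^2 + 0^2) = sqrt(25) = 5


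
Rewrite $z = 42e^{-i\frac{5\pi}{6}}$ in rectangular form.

a = r cos θ = 42 * -sqrt(3)/2 = -21*sqrt(3)
b = r sin θ = 42 * -1/2 = -21
z = -21*sqrt(3) - 21i


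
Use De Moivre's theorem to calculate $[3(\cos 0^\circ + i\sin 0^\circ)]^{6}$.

By De Moivre: z^n = r^n(cos(nθ) + i sin(nθ))
= 3^6(cos(6*0°) + i sin(6*0°))
= 729(cos 0° + i sin 0°)
= 729


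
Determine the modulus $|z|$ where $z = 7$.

|z| = sqrt(a^2 + b^2) = sqrt(7^2 + 0^2) = sqrt(49) = 7


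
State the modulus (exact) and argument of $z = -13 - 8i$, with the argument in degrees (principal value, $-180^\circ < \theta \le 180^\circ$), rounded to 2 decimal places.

|z| = sqrt((-13)^2 + (-8)^2) = sqrt(233)
arg(z) = arctan(b/a) = arctan(-8/-13) (quadrant-adjusted) = -148.39°


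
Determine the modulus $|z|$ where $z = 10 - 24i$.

|z| = sqrt(a^2 + b^2) = sqrt(10^2 + (-24)^2) = sqrt(676) = 26


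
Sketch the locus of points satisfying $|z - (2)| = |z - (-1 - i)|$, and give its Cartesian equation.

|z - z1| = |z - z2| means z is equidistant from z1 and z2,
i.e. the perpendicular bisector of the segment from (2, 0) to (-1, -1) (midpoint (1/2, -1/2)).
With z = x + yi, square both sides:
(x - 2)^2 + (y - 0)^2 = (x - (-1))^2 + (y - (-1))^2
The x^2 and y^2 terms cancel: -6x + (-2)y = 2 - 4 = -2
Simplify: 3x + y = 1
Locus: Perpendicular bisector of the segment from (2, 0) to (-1, -1): the line 3x + y = 1


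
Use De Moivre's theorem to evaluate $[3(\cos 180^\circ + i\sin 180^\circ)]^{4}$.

By De Moivre: z^n = r^n(cos(nθ) + i sin(nθ))
= 3^4(cos(4*180°) + i sin(4*180°))
= 81(cos 0° + i sin 0°)
= 81


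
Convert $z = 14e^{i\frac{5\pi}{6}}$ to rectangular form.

a = r cos θ = 14 * -sqrt(3)/2 = -7*sqrt(3)
b = r sin θ = 14 * 1/2 = 7
z = -7*sqrt(3) + 7i


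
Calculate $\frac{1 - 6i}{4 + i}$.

Multiply numerator and denominator by conjugate (4 - i):
= (1 - 6i)(4 - i) / (4^2 + 1^2)
= (-2 - 25i) / 17
= -2/17 - (25/17)i


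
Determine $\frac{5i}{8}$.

Divisor is real, so divide each part by 8:
= 0 + (5/8)i


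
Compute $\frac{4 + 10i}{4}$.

Divisor is real, so divide each part by 4:
= 1 + (5/2)i


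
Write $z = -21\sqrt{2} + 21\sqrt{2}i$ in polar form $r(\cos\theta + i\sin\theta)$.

r = |z| = sqrt(a^2 + b^2) = sqrt((-21*sqrt(2))^2 + (21*sqrt(2))^2) = sqrt(882 + 882) = sqrt(1764) = 42
θ = arctan(b/a) = arctan(29.6985/-29.6985) (quadrant-adjusted) = 135°
z = 42(cos 135° + i sin 135°)


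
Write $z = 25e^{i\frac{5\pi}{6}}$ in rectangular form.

a = r cos θ = 25 * -sqrt(3)/2 = -25*sqrt(3)/2
b = r sin θ = 25 * 1/2 = 25/2
z = -25*sqrt(3)/2 + (25/2)i


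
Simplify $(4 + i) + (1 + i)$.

(4 + 1) + (1 + 1)i = 5 + 2i


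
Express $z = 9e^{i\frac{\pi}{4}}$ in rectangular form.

a = r cos θ = 9 * sqrt(2)/2 = 9*sqrt(2)/2
b = r sin θ = 9 * sqrt(2)/2 = 9*sqrt(2)/2
z = 9*sqrt(2)/2 + (9*sqrt(2)/2)i


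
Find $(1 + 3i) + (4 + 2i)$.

(1 + 4) + (3 + 2)i = 5 + 5i


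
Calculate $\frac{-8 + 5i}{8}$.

Divisor is real, so divide each part by 8:
= -1 + (5/8)i


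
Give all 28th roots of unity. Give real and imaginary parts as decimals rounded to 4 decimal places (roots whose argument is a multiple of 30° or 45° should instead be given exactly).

ω_k = e^(2πik/28) = cos(2πk/28) + i sin(2πk/28) for k = 0, 1, ..., 27
Roots: 1, 0.9749 + 0.2225i, 0.9010 + 0.4339i, 0.7818 + 0.6235i, 0.6235 + 0.7818i, 0.4339 + 0.9010i, 0.2225 + 0.9749i, i, -0.2225 + 0.9749i, -0.4339 + 0.9010i, -0.6235 + 0.7818i, -0.7818 + 0.6235i, -0.9010 + 0.4339i, -0.9749 + 0.2225i, -1, -0.9749 - 0.2225i, -0.9010 - 0.4339i, -0.7818 - 0.6235i, -0.6235 - 0.7818i, -0.4339 - 0.9010i, -0.2225 - 0.9749i, -i, 0.2225 - 0.9749i, 0.4339 - 0.9010i, 0.6235 - 0.7818i, 0.7818 - 0.6235i, 0.9010 - 0.4339i, 0.9749 - 0.2225i


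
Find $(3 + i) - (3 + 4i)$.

(3 - 3) + (1 - 4)i = -3i


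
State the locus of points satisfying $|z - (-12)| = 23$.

|z - z0| = r describes a circle centered at z0 with radius r
Here z0 = -12 and r = 23
Locus: Circle centered at (-12, 0) with radius 23


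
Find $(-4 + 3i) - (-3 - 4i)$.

(-4 - (-3)) + (3 - (-4))i = -1 + 7i


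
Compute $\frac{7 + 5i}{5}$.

Divisor is real, so divide each part by 5:
= 7/5 + i


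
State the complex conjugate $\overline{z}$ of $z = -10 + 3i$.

If z = a + bi, then conjugate(z) = a - bi
conjugate(-10 + 3i) = -10 - 3i


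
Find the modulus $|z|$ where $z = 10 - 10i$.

|z| = sqrt(a^2 + b^2) = sqrt(10^2 + (-10)^2) = sqrt(200) = sqrt(200)


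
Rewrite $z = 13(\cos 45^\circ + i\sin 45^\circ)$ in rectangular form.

a = r cos θ = 13 * sqrt(2)/2 = 13*sqrt(2)/2
b = r sin θ = 13 * sqrt(2)/2 = 13*sqrt(2)/2
z = 13*sqrt(2)/2 + (13*sqrt(2)/2)i


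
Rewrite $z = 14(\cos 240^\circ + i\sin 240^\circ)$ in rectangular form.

a = r cos θ = 14 * -1/2 = -7
b = r sin θ = 14 * -sqrt(3)/2 = -7*sqrt(3)
z = -7 - 7*sqrt(3)i


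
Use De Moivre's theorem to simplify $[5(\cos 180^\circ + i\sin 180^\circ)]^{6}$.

By De Moivre: z^n = r^n(cos(nθ) + i sin(nθ))
= 5^6(cos(6*180°) + i sin(6*180°))
= 15625(cos 0° + i sin 0°)
= 15625


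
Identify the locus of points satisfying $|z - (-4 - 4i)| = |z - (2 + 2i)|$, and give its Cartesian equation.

|z - z1| = |z - z2| means z is equidistant from z1 and z2,
i.e. the perpendicular bisector of the segment from (-4, -4) to (2, 2) (midpoint (-1, -1)).
With z = x + yi, square both sides:
(x - (-4))^2 + (y - (-4))^2 = (x - 2)^2 + (y - 2)^2
The x^2 and y^2 terms cancel: 12x + 12y = 8 - 32 = -24
Simplify: x + y = -2
Locus: Perpendicular bisector of the segment from (-4, -4) to (2, 2): the line x + y = -2


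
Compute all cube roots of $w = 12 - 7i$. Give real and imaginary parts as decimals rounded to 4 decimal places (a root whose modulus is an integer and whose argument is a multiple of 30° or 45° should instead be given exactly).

|w| = sqrt(193) ≈ 13.892444, arg(w) ≈ 329.743563°
Root modulus = sqrt(193)^(1/3) ≈ 2.403954
Root arguments: θ_k = (arg(w) + 360°k)/3 for k = 0, 1, ..., 2
Compute each root as (root modulus)(cos θ_k + i sin θ_k) using full-precision intermediates, then round to 4 decimal places.
Roots: -0.8188 + 2.2602i, -1.5480 - 1.8392i, 2.3668 - 0.4210i


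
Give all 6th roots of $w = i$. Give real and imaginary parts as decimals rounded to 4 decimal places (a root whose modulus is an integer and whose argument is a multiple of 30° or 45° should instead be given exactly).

|w| = 1, arg(w) = 90°
Root modulus = 1^(1/6) = 1
Root arguments: θ_k = (90° + 360°k)/6 for k = 0, 1, ..., 5
Compute each root as (root modulus)(cos θ_k + i sin θ_k) using full-precision intermediates, then round to 4 decimal places.
Roots: 0.9659 + 0.2588i, 0.2588 + 0.9659i, -sqrt(2)/2 + (sqrt(2)/2)i, -0.9659 - 0.2588i, -0.2588 - 0.9659i, sqrt(2)/2 - (sqrt(2)/2)i


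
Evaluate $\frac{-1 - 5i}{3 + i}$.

Multiply numerator and denominator by conjugate (3 - i):
= (-1 - 5i)(3 - i) / (3^2 + 1^2)
= (-8 - 14i) / 10
Divide through by 2: (-4 - 7i) / 5
= -4/5 - (7/5)i


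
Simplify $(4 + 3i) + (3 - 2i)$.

(4 + 3) + (3 + (-2))i = 7 + i


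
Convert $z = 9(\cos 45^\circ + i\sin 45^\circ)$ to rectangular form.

a = r cos θ = 9 * sqrt(2)/2 = 9*sqrt(2)/2
b = r sin θ = 9 * sqrt(2)/2 = 9*sqrt(2)/2
z = 9*sqrt(2)/2 + (9*sqrt(2)/2)i


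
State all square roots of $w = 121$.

|w| = 121, arg(w) = 0°
Root modulus = 121^(1/2) = 11
Root arguments: θ_k = (0° + 360°k)/2 for k = 0, 1, ..., 1
Roots: 11, -11


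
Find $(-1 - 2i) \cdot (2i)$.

(a1*a2 - b1*b2) + (a1*b2 + b1*a2)i
= (0 - (-4)) + (-2 + 0)i
= 4 - 2i


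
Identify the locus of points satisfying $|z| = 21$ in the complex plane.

|z| = 21 means sqrt(x^2 + y^2) = 21
This is a circle of radius 21 centered at the origin


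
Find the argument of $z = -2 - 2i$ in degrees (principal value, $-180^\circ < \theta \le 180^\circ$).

θ = arctan(b/a) = arctan(-2/-2) (quadrant-adjusted) = -135°


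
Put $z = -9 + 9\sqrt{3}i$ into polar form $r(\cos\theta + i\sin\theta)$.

r = |z| = sqrt(a^2 + b^2) = sqrt((-9)^2 + (9*sqrt(3))^2) = sqrt(81 + 243) = sqrt(324) = 18
θ = arctan(b/a) = arctan(15.5885/-9) (quadrant-adjusted) = 120°
z = 18(cos 120° + i sin 120°)


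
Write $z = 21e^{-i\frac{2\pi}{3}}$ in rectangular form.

a = r cos θ = 21 * -1/2 = -21/2
b = r sin θ = 21 * -sqrt(3)/2 = -21*sqrt(3)/2
z = -21/2 - (21*sqrt(3)/2)i


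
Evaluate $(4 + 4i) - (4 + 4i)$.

(4 - 4) + (4 - 4)i = 0


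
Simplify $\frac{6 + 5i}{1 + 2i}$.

Multiply numerator and denominator by conjugate (1 - 2i):
= (6 + 5i)(1 - 2i) / (1^2 + 2^2)
= (16 - 7i) / 5
= 16/5 - (7/5)i


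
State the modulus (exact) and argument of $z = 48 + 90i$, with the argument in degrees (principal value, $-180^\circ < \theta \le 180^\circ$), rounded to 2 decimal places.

|z| = sqrt(48^2 + 90^2) = 102
arg(z) = arctan(b/a) = arctan(90/48) (quadrant-adjusted) = 61.93°


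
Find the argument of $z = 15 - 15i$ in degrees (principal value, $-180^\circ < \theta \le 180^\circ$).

θ = arctan(b/a) = arctan(-15/15) (quadrant-adjusted) = -45°


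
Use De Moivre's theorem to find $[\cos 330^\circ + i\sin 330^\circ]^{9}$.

By De Moivre: z^n = r^n(cos(nθ) + i sin(nθ))
= 1^9(cos(9*330°) + i sin(9*330°))
= 1(cos 90° + i sin 90°)
= i


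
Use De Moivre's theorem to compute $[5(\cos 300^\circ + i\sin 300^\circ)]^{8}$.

By De Moivre: z^n = r^n(cos(nθ) + i sin(nθ))
= 5^8(cos(8*300°) + i sin(8*300°))
= 390625(cos 240° + i sin 240°)
= -390625/2 - (390625*sqrt(3)/2)i


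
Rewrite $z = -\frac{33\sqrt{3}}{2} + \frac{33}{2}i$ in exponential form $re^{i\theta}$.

r = |z| = sqrt((-33*sqrt(3)/2)^2 + (33/2)^2) = sqrt(3267/4 + 1089/4) = sqrt(1089) = 33
θ = arctan(b/a) = arctan(16.5/-28.5788) (quadrant-adjusted) = 150° = 5π/6
z = 33e^(i*5π/6)


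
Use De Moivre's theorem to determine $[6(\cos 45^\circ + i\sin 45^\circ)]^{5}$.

By De Moivre: z^n = r^n(cos(nθ) + i sin(nθ))
= 6^5(cos(5*45°) + i sin(5*45°))
= 7776(cos 225° + i sin 225°)
= -3888*sqrt(2) - 3888*sqrt(2)i


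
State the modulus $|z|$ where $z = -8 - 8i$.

|z| = sqrt(a^2 + b^2) = sqrt((-8)^2 + (-8)^2) = sqrt(128) = sqrt(128)


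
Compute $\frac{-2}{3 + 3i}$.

Multiply numerator and denominator by conjugate (3 - 3i):
= (-2)(3 - 3i) / (3^2 + 3^2)
= (-6 + 6i) / 18
Divide through by 6: (-1 + i) / 3
= -1/3 + (1/3)i


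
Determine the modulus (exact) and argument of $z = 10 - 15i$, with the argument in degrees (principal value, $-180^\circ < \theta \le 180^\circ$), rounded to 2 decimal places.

|z| = sqrt(10^2 + (-15)^2) = sqrt(325)
arg(z) = arctan(b/a) = arctan(-15/10) (quadrant-adjusted) = -56.31°


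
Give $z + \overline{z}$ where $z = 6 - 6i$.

z + conjugate(z) = (a + bi) + (a - bi) = 2a
= 2 * 6 = 12


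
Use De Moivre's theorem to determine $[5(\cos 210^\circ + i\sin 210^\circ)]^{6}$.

By De Moivre: z^n = r^n(cos(nθ) + i sin(nθ))
= 5^6(cos(6*210°) + i sin(6*210°))
= 15625(cos 180° + i sin 180°)
= -15625


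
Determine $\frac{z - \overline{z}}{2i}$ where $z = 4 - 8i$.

z - conjugate(z) = 2bi
(z - conjugate(z))/(2i) = 2bi/(2i) = b = -8


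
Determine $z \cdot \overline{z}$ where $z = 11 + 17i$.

z * conjugate(z) = |z|^2 = a^2 + b^2
= 11^2 + 17^2 = 410


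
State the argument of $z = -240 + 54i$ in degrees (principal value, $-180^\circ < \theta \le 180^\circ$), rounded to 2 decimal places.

θ = arctan(b/a) = arctan(54/-240) (quadrant-adjusted) = 167.32°


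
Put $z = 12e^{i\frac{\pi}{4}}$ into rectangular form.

a = r cos θ = 12 * sqrt(2)/2 = 6*sqrt(2)
b = r sin θ = 12 * sqrt(2)/2 = 6*sqrt(2)
z = 6*sqrt(2) + 6*sqrt(2)i


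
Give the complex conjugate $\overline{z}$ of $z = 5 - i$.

If z = a + bi, then conjugate(z) = a - bi
conjugate(5 - i) = 5 + i


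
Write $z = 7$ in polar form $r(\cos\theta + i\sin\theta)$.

r = |z| = sqrt(a^2 + b^2) = sqrt((7)^2 + (0)^2) = sqrt(49 + 0) = sqrt(49) = 7
b = 0 and a > 0, so z lies on the positive real axis: θ = 0°
z = 7(cos 0° + i sin 0°)


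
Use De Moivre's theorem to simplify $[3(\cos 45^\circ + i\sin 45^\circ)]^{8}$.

By De Moivre: z^n = r^n(cos(nθ) + i sin(nθ))
= 3^8(cos(8*45°) + i sin(8*45°))
= 6561(cos 0° + i sin 0°)
= 6561


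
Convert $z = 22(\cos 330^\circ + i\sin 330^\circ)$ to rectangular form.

a = r cos θ = 22 * sqrt(3)/2 = 11*sqrt(3)
b = r sin θ = 22 * -1/2 = -11
z = 11*sqrt(3) - 11i


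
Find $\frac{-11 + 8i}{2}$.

Divisor is real, so divide each part by 2:
= -11/2 + 4i


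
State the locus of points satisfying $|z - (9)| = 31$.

|z - z0| = r describes a circle centered at z0 with radius r
Here z0 = 9 and r = 31
Locus: Circle centered at (9, 0) with radius 31


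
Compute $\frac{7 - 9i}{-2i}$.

Multiply numerator and denominator by conjugate (2i):
= (7 - 9i)(2i) / (0^2 + (-2)^2)
= (18 + 14i) / 4
Divide through by 2: (9 + 7i) / 2
= 9/2 + (7/2)i


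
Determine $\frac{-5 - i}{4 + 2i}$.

Multiply numerator and denominator by conjugate (4 - 2i):
= (-5 - i)(4 - 2i) / (4^2 + 2^2)
= (-22 + 6i) / 20
Divide through by 2: (-11 + 3i) / 10
= -11/10 + (3/10)i


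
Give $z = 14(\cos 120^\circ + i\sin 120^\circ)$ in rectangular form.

a = r cos θ = 14 * -1/2 = -7
b = r sin θ = 14 * sqrt(3)/2 = 7*sqrt(3)
z = -7 + 7*sqrt(3)i


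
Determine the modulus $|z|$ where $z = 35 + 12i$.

|z| = sqrt(a^2 + b^2) = sqrt(35^2 + 12^2) = sqrt(1369) = 37


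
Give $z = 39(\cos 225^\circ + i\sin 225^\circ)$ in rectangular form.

a = r cos θ = 39 * -sqrt(2)/2 = -39*sqrt(2)/2
b = r sin θ = 39 * -sqrt(2)/2 = -39*sqrt(2)/2
z = -39*sqrt(2)/2 - (39*sqrt(2)/2)i


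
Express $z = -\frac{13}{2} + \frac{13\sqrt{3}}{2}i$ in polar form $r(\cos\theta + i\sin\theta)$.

r = |z| = sqrt(a^2 + b^2) = sqrt((-13/2)^2 + (13*sqrt(3)/2)^2) = sqrt(169/4 + 507/4) = sqrt(169) = 13
θ = arctan(b/a) = arctan(11.2583/-6.5) (quadrant-adjusted) = 120°
z = 13(cos 120° + i sin 120°)


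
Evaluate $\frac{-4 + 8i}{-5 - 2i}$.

Multiply numerator and denominator by conjugate (-5 + 2i):
= (-4 + 8i)(-5 + 2i) / ((-5)^2 + (-2)^2)
= (4 - 48i) / 29
= 4/29 - (48/29)i


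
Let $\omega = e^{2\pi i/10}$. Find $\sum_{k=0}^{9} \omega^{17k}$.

Let ζ = ω^17 = e^(2πi·17/10). Since 10 ∤ 17, ζ ≠ 1.
Sum = Σ_{k=0}^{9} ζ^k = (ζ^10 - 1)/(ζ - 1) = (ω^{17·10} - 1)/(ζ - 1) = (1 - 1)/(ζ - 1) = 0


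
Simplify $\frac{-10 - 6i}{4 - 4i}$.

Multiply numerator and denominator by conjugate (4 + 4i):
= (-10 - 6i)(4 + 4i) / (4^2 + (-4)^2)
= (-16 - 64i) / 32
Divide through by 16: (-1 - 4i) / 2
= -1/2 - 2i


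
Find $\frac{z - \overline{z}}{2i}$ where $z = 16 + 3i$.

z - conjugate(z) = 2bi
(z - conjugate(z))/(2i) = 2bi/(2i) = b = 3


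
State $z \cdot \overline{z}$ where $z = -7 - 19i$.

z * conjugate(z) = |z|^2 = a^2 + b^2
= (-7)^2 + (-19)^2 = 410


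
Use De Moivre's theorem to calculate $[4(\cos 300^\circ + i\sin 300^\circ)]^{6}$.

By De Moivre: z^n = r^n(cos(nθ) + i sin(nθ))
= 4^6(cos(6*300°) + i sin(6*300°))
= 4096(cos 0° + i sin 0°)
= 4096


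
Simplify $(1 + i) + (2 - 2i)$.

(1 + 2) + (1 + (-2))i = 3 - i


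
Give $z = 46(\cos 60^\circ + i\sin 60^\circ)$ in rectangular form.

a = r cos θ = 46 * 1/2 = 23
b = r sin θ = 46 * sqrt(3)/2 = 23*sqrt(3)
z = 23 + 23*sqrt(3)i


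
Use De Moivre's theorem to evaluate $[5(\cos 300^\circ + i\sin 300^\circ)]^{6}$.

By De Moivre: z^n = r^n(cos(nθ) + i sin(nθ))
= 5^6(cos(6*300°) + i sin(6*300°))
= 15625(cos 0° + i sin 0°)
= 15625


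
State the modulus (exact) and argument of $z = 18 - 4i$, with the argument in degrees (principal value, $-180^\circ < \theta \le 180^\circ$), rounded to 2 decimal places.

|z| = sqrt(18^2 + (-4)^2) = sqrt(340)
arg(z) = arctan(b/a) = arctan(-4/18) (quadrant-adjusted) = -12.53°


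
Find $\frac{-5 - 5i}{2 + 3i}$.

Multiply numerator and denominator by conjugate (2 - 3i):
= (-5 - 5i)(2 - 3i) / (2^2 + 3^2)
= (-25 + 5i) / 13
= -25/13 + (5/13)i


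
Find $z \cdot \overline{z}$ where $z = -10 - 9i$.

z * conjugate(z) = |z|^2 = a^2 + b^2
= (-10)^2 + (-9)^2 = 181


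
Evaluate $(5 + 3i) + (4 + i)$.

(5 + 4) + (3 + 1)i = 9 + 4i


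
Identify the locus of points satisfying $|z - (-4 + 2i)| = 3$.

|z - z0| = r describes a circle centered at z0 with radius r
Here z0 = -4 + 2i and r = 3
Locus: Circle centered at (-4, 2) with radius 3


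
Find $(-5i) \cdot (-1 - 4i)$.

(a1*a2 - b1*b2) + (a1*b2 + b1*a2)i
= (0 - 20) + (0 + 5)i
= -20 + 5i


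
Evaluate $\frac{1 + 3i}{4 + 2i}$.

Multiply numerator and denominator by conjugate (4 - 2i):
= (1 + 3i)(4 - 2i) / (4^2 + 2^2)
= (10 + 10i) / 20
Divide through by 10: (1 + i) / 2
= 1/2 + (1/2)i


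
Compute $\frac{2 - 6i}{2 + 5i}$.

Multiply numerator and denominator by conjugate (2 - 5i):
= (2 - 6i)(2 - 5i) / (2^2 + 5^2)
= (-26 - 22i) / 29
= -26/29 - (22/29)i


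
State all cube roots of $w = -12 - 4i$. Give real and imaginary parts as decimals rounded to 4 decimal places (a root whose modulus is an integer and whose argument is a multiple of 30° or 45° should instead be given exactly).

|w| = sqrt(160) ≈ 12.649111, arg(w) ≈ 198.434949°
Root modulus = sqrt(160)^(1/3) ≈ 2.329986
Root arguments: θ_k = (arg(w) + 360°k)/3 for k = 0, 1, ..., 2
Compute each root as (root modulus)(cos θ_k + i sin θ_k) using full-precision intermediates, then round to 4 decimal places.
Roots: 0.9423 + 2.1309i, -2.3166 - 0.2494i, 1.3743 - 1.8815i


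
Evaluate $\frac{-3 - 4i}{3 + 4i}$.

Multiply numerator and denominator by conjugate (3 - 4i):
= (-3 - 4i)(3 - 4i) / (3^2 + 4^2)
= (-25) / 25
= -1


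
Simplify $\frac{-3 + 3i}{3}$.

Divisor is real, so divide each part by 3:
= -1 + i


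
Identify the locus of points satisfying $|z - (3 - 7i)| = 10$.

|z - z0| = r describes a circle centered at z0 with radius r
Here z0 = 3 - 7i and r = 10
Locus: Circle centered at (3, -7) with radius 10


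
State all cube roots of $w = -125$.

|w| = 125, arg(w) = 180°
Root modulus = 125^(1/3) = 5
Root arguments: θ_k = (180° + 360°k)/3 for k = 0, 1, ..., 2
Roots: 5/2 + (5*sqrt(3)/2)i, -5, 5/2 - (5*sqrt(3)/2)i


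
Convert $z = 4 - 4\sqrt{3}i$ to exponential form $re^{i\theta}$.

r = |z| = sqrt((4)^2 + (-4*sqrt(3))^2) = sqrt(16 + 48) = sqrt(64) = 8
θ = arctan(b/a) = arctan(-6.9282/4) (quadrant-adjusted) = -60° = -π/3
z = 8e^(-i*π/3)


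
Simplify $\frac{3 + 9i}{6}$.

Divisor is real, so divide each part by 6:
= 1/2 + (3/2)i


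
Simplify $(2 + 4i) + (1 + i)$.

(2 + 1) + (4 + 1)i = 3 + 5i


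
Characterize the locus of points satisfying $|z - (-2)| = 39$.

|z - z0| = r describes a circle centered at z0 with radius r
Here z0 = -2 and r = 39
Locus: Circle centered at (-2, 0) with radius 39


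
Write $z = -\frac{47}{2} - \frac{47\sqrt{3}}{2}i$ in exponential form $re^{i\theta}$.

r = |z| = sqrt((-47/2)^2 + (-47*sqrt(3)/2)^2) = sqrt(2209/4 + 6627/4) = sqrt(2209) = 47
θ = arctan(b/a) = arctan(-40.7032/-23.5) (quadrant-adjusted) = -120° = -2π/3
z = 47e^(-i*2π/3)


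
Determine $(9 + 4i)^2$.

(a + bi)^2 = a^2 - b^2 + 2abi
= 9^2 - 4^2 + 2*9*4i
= 65 + 72i


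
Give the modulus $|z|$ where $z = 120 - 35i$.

|z| = sqrt(a^2 + b^2) = sqrt(120^2 + (-35)^2) = sqrt(15625) = 125


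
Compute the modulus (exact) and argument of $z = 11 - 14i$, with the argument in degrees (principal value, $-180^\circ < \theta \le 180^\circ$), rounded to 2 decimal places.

|z| = sqrt(11^2 + (-14)^2) = sqrt(317)
arg(z) = arctan(b/a) = arctan(-14/11) (quadrant-adjusted) = -51.84°


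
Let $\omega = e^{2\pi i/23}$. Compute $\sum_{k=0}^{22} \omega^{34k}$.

Let ζ = ω^34 = e^(2πi·34/23). Since 23 ∤ 34, ζ ≠ 1.
Sum = Σ_{k=0}^{22} ζ^k = (ζ^23 - 1)/(ζ - 1) = (ω^{34·23} - 1)/(ζ - 1) = (1 - 1)/(ζ - 1) = 0


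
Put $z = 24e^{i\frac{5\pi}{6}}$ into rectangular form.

a = r cos θ = 24 * -sqrt(3)/2 = -12*sqrt(3)
b = r sin θ = 24 * 1/2 = 12
z = -12*sqrt(3) + 12i


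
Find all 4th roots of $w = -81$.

|w| = 81, arg(w) = 180°
Root modulus = 81^(1/4) = 3
Root arguments: θ_k = (180° + 360°k)/4 for k = 0, 1, ..., 3
Roots: 3*sqrt(2)/2 + (3*sqrt(2)/2)i, -3*sqrt(2)/2 + (3*sqrt(2)/2)i, -3*sqrt(2)/2 - (3*sqrt(2)/2)i, 3*sqrt(2)/2 - (3*sqrt(2)/2)i


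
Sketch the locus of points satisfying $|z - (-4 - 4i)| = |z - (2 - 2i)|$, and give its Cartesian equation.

|z - z1| = |z - z2| means z is equidistant from z1 and z2,
i.e. the perpendicular bisector of the segment from (-4, -4) to (2, -2) (midpoint (-1, -3)).
With z = x + yi, square both sides:
(x - (-4))^2 + (y - (-4))^2 = (x - 2)^2 + (y - (-2))^2
The x^2 and y^2 terms cancel: 12x + 4y = 8 - 32 = -24
Simplify: 3x + y = -6
Locus: Perpendicular bisector of the segment from (-4, -4) to (2, -2): the line 3x + y = -6


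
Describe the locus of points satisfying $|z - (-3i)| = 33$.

|z - z0| = r describes a circle centered at z0 with radius r
Here z0 = -3i and r = 33
Locus: Circle centered at (0, -3) with radius 33


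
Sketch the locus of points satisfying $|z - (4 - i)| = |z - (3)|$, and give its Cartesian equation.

|z - z1| = |z - z2| means z is equidistant from z1 and z2,
i.e. the perpendicular bisector of the segment from (4, -1) to (3, 0) (midpoint (7/2, -1/2)).
With z = x + yi, square both sides:
(x - 4)^2 + (y - (-1))^2 = (x - 3)^2 + (y - 0)^2
The x^2 and y^2 terms cancel: -2x + 2y = 9 - 17 = -8
Simplify: x - y = 4
Locus: Perpendicular bisector of the segment from (4, -1) to (3, 0): the line x - y = 4


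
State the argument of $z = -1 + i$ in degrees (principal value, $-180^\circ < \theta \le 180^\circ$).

θ = arctan(b/a) = arctan(1/-1) (quadrant-adjusted) = 135°


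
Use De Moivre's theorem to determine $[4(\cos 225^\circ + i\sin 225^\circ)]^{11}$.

By De Moivre: z^n = r^n(cos(nθ) + i sin(nθ))
= 4^11(cos(11*225°) + i sin(11*225°))
= 4194304(cos 315° + i sin 315°)
= 2097152*sqrt(2) - 2097152*sqrt(2)i


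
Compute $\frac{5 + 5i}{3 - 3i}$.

Multiply numerator and denominator by conjugate (3 + 3i):
= (5 + 5i)(3 + 3i) / (3^2 + (-3)^2)
= (30i) / 18
Divide through by 6: (5i) / 3
= 0 + (5/3)i


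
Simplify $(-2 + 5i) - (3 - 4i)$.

(-2 - 3) + (5 - (-4))i = -5 + 9i


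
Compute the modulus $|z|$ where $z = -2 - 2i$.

|z| = sqrt(a^2 + b^2) = sqrt((-2)^2 + (-2)^2) = sqrt(8) = sqrt(8)
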